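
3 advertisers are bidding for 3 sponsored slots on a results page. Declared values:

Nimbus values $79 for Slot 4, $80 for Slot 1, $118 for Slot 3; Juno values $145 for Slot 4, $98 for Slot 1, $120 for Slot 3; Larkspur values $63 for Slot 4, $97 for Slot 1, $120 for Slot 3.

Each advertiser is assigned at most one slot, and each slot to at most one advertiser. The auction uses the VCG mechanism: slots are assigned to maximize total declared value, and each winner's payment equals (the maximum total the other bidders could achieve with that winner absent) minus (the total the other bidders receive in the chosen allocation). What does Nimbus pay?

Nimbus pays $23.

Efficient allocation: Nimbus→Slot 3 ($118), Juno→Slot 4 ($145), Larkspur→Slot 1 ($97); total welfare W = $360.
Nimbus receives Slot 3 at value $118, so the others get W − 118 = $242.
Without Nimbus: best allocation of the remaining 2 bidders over all 3 slots is Juno→Slot 4 ($145), Larkspur→Slot 3 ($120), total $265.
VCG payment = (others' best without Nimbus) − (others' welfare with Nimbus) = 265 − 242 = $23.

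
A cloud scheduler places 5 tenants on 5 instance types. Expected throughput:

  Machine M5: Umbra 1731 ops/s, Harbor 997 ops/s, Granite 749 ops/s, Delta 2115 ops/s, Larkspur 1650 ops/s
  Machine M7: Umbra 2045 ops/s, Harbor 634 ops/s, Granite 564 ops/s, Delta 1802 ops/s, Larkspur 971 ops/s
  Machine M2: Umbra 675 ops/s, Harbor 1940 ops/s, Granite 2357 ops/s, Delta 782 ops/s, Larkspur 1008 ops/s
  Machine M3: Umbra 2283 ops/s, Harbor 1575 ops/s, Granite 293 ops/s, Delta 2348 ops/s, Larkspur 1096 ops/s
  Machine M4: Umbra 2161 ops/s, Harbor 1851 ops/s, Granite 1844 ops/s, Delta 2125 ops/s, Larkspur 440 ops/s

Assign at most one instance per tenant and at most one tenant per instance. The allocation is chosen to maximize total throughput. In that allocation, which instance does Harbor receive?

Harbor receives Machine M4.

Optimal: Umbra→Machine M7 (2045 ops/s), Harbor→Machine M4 (1851 ops/s), Granite→Machine M2 (2357 ops/s), Delta→Machine M3 (2348 ops/s), Larkspur→Machine M5 (1650 ops/s) — total 2045+1851+2357+2348+1650 = 10251 ops/s.
Row-greedy (each tenant in turn takes its best remaining instance) gives 9153 ops/s, worse by 1098.
Harbor's own top instance is Machine M2 (1940 ops/s), but forcing Harbor→Machine M2 and reassigning the rest optimally gives only 9827 ops/s — worse by 424.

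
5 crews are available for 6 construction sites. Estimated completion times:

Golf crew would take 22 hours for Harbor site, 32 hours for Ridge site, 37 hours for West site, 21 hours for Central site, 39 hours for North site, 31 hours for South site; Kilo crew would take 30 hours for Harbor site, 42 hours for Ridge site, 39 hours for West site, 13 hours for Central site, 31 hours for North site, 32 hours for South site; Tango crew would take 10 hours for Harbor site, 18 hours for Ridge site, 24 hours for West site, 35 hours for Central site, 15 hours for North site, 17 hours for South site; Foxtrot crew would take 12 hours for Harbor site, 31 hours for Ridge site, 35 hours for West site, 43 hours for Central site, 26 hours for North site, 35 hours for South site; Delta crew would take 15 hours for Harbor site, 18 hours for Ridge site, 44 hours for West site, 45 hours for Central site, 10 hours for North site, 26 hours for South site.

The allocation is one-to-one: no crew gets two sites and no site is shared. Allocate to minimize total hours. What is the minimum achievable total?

Treat this as an assignment problem: match each crew to one site.
Optimal: Golf crew→Ridge site (32 hours), Kilo crew→Central site (13 hours), Tango crew→South site (17 hours), Foxtrot crew→Harbor site (12 hours), Delta crew→North site (10 hours) — total 32+13+17+12+10 = 84 hours.
Row-greedy (each crew in turn takes its cheapest remaining site) gives 123 hours, worse by 39.
Swapping Kilo crew↔Delta crew (Kilo crew→North site 31 hours, Delta crew→Central site 45 hours) adds 53.

Minimum total: 84 hours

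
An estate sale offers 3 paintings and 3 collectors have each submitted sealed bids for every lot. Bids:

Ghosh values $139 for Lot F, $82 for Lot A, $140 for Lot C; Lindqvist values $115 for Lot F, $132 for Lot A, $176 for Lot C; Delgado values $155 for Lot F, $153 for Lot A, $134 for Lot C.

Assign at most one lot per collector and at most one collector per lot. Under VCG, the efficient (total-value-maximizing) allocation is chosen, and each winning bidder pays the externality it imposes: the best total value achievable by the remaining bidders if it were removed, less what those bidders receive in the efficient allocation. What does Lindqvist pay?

Lindqvist pays $3.

Efficient allocation: Ghosh→Lot F ($139), Lindqvist→Lot C ($176), Delgado→Lot A ($153); total welfare W = $468.
Lindqvist receives Lot C at value $176, so the others get W − 176 = $292.
Without Lindqvist: best allocation of the remaining 2 bidders over all 3 lots is Ghosh→Lot C ($140), Delgado→Lot F ($155), total $295.
VCG payment = (others' best without Lindqvist) − (others' welfare with Lindqvist) = 295 − 292 = $3.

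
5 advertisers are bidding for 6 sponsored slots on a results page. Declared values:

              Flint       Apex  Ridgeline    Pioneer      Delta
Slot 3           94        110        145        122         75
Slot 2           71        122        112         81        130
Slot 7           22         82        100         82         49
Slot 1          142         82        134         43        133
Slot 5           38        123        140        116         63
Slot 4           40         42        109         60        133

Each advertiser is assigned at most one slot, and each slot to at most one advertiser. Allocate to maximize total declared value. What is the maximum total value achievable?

Optimal: Flint→Slot 1 ($142), Apex→Slot 2 ($122), Ridgeline→Slot 5 ($140), Pioneer→Slot 3 ($122), Delta→Slot 4 ($133) — total 142+122+140+122+133 = $659.
Max-entry greedy (repeatedly take the single best remaining cell) gives $625, worse by 34.
Next-best assignment: Flint→Slot 1, Apex→Slot 2, Ridgeline→Slot 3, Pioneer→Slot 5, Delta→Slot 4 = $658.

Maximum total: $659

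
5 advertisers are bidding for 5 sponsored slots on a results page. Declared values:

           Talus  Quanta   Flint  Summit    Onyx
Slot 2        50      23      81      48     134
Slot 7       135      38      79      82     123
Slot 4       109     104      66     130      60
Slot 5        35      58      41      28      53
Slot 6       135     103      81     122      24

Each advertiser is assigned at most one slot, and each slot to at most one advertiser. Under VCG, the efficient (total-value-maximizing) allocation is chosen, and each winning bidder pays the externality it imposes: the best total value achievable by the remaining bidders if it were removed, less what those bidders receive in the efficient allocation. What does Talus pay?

Talus pays $38.

Efficient allocation: Talus→Slot 7 ($135), Quanta→Slot 6 ($103), Flint→Slot 5 ($41), Summit→Slot 4 ($130), Onyx→Slot 2 ($134); total welfare W = $543.
Talus receives Slot 7 at value $135, so the others get W − 135 = $408.
Without Talus: best allocation of the remaining 4 bidders over all 5 slots is Quanta→Slot 6 ($103), Flint→Slot 7 ($79), Summit→Slot 4 ($130), Onyx→Slot 2 ($134), total $446.
VCG payment = (others' best without Talus) − (others' welfare with Talus) = 446 − 408 = $38.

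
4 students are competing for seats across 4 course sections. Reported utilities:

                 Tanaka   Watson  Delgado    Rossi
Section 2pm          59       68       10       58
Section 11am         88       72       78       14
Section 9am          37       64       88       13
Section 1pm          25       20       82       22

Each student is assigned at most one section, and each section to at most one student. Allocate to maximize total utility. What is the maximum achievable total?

Optimal: Tanaka→Section 11am (88 points), Watson→Section 9am (64 points), Delgado→Section 1pm (82 points), Rossi→Section 2pm (58 points) — total 88+64+82+58 = 292 points.
Row-greedy (each student in turn takes its best remaining section) gives 266 points, worse by 26.

Max total: 292 points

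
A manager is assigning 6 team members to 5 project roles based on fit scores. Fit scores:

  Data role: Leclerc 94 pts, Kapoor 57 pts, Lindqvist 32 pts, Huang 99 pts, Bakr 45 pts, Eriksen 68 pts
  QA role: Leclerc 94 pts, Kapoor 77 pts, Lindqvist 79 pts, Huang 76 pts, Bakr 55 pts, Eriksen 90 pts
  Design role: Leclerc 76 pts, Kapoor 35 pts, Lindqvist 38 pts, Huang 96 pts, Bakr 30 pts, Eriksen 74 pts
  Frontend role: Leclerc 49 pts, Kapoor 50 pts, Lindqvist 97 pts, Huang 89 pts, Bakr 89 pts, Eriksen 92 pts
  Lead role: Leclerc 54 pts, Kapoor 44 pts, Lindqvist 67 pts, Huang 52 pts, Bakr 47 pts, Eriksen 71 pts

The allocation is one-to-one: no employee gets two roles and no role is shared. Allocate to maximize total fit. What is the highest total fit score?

Maximum total: 436 pts

Treat this as an assignment problem: match each employee to one role.
Optimal: Leclerc→Data role (94 pts), Eriksen→QA role (90 pts), Huang→Design role (96 pts), Bakr→Frontend role (89 pts), Lindqvist→Lead role (67 pts) — total 94+90+96+89+67 = 436 pts.
Column-greedy (each role in turn goes to its best remaining employee) gives 411 pts, worse by 25.
Next-best assignment: Leclerc→Data role, Kapoor→QA role, Huang→Design role, Lindqvist→Frontend role, Eriksen→Lead role = 435 pts.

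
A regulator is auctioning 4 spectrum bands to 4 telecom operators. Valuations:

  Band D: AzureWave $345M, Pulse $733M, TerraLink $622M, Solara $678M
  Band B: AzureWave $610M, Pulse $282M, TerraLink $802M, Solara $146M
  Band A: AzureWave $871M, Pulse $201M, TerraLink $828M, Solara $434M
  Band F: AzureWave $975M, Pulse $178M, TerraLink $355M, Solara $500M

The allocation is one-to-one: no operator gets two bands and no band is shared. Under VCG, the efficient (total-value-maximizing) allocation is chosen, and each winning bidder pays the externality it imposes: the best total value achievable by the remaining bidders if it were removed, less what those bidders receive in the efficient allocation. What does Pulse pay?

Pulse pays $270M.

Efficient allocation: AzureWave→Band F ($975M), Pulse→Band D ($733M), TerraLink→Band B ($802M), Solara→Band A ($434M); total welfare W = $2944M.
Pulse receives Band D at value $733M, so the others get W − 733 = $2211M.
Without Pulse: best allocation of the remaining 3 bidders over all 4 bands is AzureWave→Band F ($975M), TerraLink→Band A ($828M), Solara→Band D ($678M), total $2481M.
VCG payment = (others' best without Pulse) − (others' welfare with Pulse) = 2481 − 2211 = $270M.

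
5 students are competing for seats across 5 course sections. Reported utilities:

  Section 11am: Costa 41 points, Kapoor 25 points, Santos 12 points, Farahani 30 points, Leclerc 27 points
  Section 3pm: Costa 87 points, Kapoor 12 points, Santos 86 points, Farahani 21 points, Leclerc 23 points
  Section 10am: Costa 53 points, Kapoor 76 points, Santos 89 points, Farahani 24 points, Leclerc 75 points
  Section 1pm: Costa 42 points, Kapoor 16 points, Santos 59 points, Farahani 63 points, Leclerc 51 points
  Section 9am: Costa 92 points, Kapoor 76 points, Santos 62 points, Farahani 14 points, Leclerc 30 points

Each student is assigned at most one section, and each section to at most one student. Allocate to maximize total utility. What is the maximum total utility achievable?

Max total: 344 points

Optimal: Costa→Section 9am (92 points), Kapoor→Section 10am (76 points), Santos→Section 3pm (86 points), Farahani→Section 1pm (63 points), Leclerc→Section 11am (27 points) — total 92+76+86+63+27 = 344 points.
Max-entry greedy (repeatedly take the single best remaining cell) gives 283 points, worse by 61.
Next-best assignment: Costa→Section 3pm, Kapoor→Section 9am, Santos→Section 10am, Farahani→Section 1pm, Leclerc→Section 11am = 342 points.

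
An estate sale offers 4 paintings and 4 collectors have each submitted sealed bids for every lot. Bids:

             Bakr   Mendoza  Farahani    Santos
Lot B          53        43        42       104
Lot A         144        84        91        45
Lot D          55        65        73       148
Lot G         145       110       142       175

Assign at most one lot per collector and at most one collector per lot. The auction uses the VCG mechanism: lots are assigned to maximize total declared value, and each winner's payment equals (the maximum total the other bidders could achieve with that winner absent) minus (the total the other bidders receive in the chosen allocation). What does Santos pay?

Efficient allocation: Bakr→Lot A ($144), Mendoza→Lot B ($43), Farahani→Lot G ($142), Santos→Lot D ($148); total welfare W = $477.
Santos receives Lot D at value $148, so the others get W − 148 = $329.
Without Santos: best allocation of the remaining 3 bidders over all 4 lots is Bakr→Lot A ($144), Mendoza→Lot D ($65), Farahani→Lot G ($142), total $351.
VCG payment = (others' best without Santos) − (others' welfare with Santos) = 351 − 329 = $22.

Santos pays $22.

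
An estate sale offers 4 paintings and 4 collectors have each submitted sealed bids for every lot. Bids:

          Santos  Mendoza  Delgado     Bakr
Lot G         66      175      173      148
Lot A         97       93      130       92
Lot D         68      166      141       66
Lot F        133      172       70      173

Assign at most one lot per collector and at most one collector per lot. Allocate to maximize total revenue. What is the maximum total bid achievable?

Optimal: Santos→Lot A ($97), Mendoza→Lot D ($166), Delgado→Lot G ($173), Bakr→Lot F ($173) — total 97+166+173+173 = $609.
Row-greedy (each collector in turn takes its best remaining lot) gives $541, worse by 68.

Maximum total: $609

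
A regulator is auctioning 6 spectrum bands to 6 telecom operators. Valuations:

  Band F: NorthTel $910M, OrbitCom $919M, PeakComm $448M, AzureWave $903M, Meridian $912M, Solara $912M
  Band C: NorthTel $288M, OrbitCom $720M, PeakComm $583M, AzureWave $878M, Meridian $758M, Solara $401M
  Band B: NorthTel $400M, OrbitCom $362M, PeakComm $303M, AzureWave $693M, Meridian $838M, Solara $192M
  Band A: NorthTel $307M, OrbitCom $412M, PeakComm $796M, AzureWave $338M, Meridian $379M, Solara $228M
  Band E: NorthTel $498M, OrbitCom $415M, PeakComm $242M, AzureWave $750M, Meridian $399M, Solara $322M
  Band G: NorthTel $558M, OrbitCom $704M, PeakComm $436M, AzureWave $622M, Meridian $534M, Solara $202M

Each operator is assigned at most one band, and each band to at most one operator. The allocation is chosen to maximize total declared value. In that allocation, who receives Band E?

NorthTel receives Band E.

This is the linear assignment problem.
Optimal: NorthTel→Band E ($498M), OrbitCom→Band G ($704M), PeakComm→Band A ($796M), AzureWave→Band C ($878M), Meridian→Band B ($838M), Solara→Band F ($912M) — total 498+704+796+878+838+912 = $4626M.
Max-entry greedy (repeatedly take the single best remaining cell) gives $4311M, worse by 315.
Swapping NorthTel↔PeakComm (NorthTel→Band A $307M, PeakComm→Band E $242M) loses 745.
NorthTel's own top band is Band F ($910M), but forcing NorthTel→Band F and reassigning the rest optimally gives only $4448M — worse by 178.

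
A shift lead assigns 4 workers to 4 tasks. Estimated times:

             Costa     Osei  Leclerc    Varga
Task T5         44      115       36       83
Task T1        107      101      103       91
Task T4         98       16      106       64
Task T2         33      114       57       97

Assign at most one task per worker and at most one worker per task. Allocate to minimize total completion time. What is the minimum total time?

Optimal: Costa→Task T2 (33 min), Osei→Task T4 (16 min), Leclerc→Task T5 (36 min), Varga→Task T1 (91 min) — total 33+16+36+91 = 176 min.

Minimum total: 176 min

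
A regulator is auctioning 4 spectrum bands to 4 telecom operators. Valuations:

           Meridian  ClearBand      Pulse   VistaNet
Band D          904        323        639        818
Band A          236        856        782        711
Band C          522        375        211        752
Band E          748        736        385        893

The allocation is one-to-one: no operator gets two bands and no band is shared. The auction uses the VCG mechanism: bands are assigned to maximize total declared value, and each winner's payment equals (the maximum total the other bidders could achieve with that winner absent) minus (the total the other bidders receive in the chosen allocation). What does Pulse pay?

Pulse pays $261M.

Efficient allocation: Meridian→Band D ($904M), ClearBand→Band E ($736M), Pulse→Band A ($782M), VistaNet→Band C ($752M); total welfare W = $3174M.
Pulse receives Band A at value $782M, so the others get W − 782 = $2392M.
Without Pulse: best allocation of the remaining 3 bidders over all 4 bands is Meridian→Band D ($904M), ClearBand→Band A ($856M), VistaNet→Band E ($893M), total $2653M.
VCG payment = (others' best without Pulse) − (others' welfare with Pulse) = 2653 − 2392 = $261M.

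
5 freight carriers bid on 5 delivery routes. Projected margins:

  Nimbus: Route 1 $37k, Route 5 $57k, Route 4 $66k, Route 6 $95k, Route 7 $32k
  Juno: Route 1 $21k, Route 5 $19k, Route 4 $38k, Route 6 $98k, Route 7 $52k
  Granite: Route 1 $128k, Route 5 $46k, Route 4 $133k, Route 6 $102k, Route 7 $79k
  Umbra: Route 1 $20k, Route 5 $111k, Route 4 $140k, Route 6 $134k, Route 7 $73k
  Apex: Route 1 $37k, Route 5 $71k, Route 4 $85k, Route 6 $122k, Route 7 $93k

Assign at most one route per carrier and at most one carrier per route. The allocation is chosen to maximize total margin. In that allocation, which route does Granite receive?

This is the linear assignment problem.
Optimal: Nimbus→Route 5 ($57k), Juno→Route 6 ($98k), Granite→Route 1 ($128k), Umbra→Route 4 ($140k), Apex→Route 7 ($93k) — total 57+98+128+140+93 = $516k.
Row-greedy (each carrier in turn takes its best remaining route) gives $428k, worse by 88.
Granite's own top route is Route 4 ($133k), but forcing Granite→Route 4 and reassigning the rest optimally gives only $472k — worse by 44.

Granite receives Route 1.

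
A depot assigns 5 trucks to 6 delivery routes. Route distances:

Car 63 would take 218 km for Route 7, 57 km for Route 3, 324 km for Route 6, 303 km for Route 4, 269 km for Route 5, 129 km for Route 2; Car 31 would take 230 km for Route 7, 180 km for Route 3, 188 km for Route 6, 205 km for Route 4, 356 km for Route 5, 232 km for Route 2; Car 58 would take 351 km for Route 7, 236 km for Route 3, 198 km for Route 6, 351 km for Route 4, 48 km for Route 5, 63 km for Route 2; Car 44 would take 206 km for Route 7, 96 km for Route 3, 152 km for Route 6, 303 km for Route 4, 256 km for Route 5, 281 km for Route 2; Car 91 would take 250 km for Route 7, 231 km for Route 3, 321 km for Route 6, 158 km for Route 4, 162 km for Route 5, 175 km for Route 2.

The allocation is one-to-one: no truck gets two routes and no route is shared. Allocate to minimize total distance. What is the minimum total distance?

Min total: 619 km

Optimal: Car 63→Route 2 (129 km), Car 31→Route 6 (188 km), Car 58→Route 5 (48 km), Car 44→Route 3 (96 km), Car 91→Route 4 (158 km) — total 129+188+48+96+158 = 619 km.
Row-greedy (each truck in turn takes its cheapest remaining route) gives 657 km, worse by 38.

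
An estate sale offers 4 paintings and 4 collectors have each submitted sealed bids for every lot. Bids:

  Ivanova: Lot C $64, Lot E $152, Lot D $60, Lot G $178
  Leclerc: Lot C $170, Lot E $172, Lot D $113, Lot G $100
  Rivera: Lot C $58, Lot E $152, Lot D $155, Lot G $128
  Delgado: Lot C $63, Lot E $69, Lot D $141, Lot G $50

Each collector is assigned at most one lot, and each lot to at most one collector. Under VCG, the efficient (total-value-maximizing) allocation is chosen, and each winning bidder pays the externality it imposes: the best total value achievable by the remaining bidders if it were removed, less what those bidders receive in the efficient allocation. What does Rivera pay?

Efficient allocation: Ivanova→Lot G ($178), Leclerc→Lot C ($170), Rivera→Lot E ($152), Delgado→Lot D ($141); total welfare W = $641.
Rivera receives Lot E at value $152, so the others get W − 152 = $489.
Without Rivera: best allocation of the remaining 3 bidders over all 4 lots is Ivanova→Lot G ($178), Leclerc→Lot E ($172), Delgado→Lot D ($141), total $491.
VCG payment = (others' best without Rivera) − (others' welfare with Rivera) = 491 − 489 = $2.

Rivera pays $2.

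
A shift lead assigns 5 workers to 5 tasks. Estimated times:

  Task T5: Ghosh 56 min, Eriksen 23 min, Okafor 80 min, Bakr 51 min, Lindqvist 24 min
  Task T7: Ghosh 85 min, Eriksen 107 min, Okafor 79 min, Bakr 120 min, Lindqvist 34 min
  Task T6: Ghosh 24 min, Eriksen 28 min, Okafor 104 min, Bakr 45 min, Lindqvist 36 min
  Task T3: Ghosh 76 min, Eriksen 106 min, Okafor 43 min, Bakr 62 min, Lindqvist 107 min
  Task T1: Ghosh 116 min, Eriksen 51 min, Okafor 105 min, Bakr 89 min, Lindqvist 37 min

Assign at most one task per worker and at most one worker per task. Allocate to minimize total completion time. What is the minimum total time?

Min total: 203 min

This is the linear assignment problem.
Optimal: Ghosh→Task T6 (24 min), Eriksen→Task T1 (51 min), Okafor→Task T3 (43 min), Bakr→Task T5 (51 min), Lindqvist→Task T7 (34 min) — total 24+51+43+51+34 = 203 min.
Row-greedy (each worker in turn takes its cheapest remaining task) gives 213 min, worse by 10.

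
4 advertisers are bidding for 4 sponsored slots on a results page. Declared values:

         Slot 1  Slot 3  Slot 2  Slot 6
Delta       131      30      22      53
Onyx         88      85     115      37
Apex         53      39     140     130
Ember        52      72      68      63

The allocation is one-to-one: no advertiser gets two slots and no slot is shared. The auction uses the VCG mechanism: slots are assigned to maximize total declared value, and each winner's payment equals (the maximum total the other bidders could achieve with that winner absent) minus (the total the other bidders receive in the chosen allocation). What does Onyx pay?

Efficient allocation: Delta→Slot 1 ($131), Onyx→Slot 2 ($115), Apex→Slot 6 ($130), Ember→Slot 3 ($72); total welfare W = $448.
Onyx receives Slot 2 at value $115, so the others get W − 115 = $333.
Without Onyx: best allocation of the remaining 3 bidders over all 4 slots is Delta→Slot 1 ($131), Apex→Slot 2 ($140), Ember→Slot 3 ($72), total $343.
VCG payment = (others' best without Onyx) − (others' welfare with Onyx) = 343 − 333 = $10.

Onyx pays $10.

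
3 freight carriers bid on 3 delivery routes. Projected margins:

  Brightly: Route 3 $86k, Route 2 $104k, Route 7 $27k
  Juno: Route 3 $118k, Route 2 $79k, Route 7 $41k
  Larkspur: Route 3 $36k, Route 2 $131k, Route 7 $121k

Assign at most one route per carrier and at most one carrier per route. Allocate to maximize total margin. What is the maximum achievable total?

Optimal: Brightly→Route 2 ($104k), Juno→Route 3 ($118k), Larkspur→Route 7 ($121k) — total 104+118+121 = $343k.
Max-entry greedy (repeatedly take the single best remaining cell) gives $276k, worse by 67.

Max total: $343k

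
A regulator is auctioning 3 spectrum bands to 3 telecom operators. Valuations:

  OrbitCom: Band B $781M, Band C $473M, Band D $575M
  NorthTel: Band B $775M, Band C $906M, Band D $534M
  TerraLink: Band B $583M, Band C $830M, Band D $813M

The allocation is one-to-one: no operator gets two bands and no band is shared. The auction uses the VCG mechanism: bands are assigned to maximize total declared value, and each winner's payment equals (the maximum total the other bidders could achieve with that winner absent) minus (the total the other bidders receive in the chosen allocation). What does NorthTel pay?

NorthTel pays $17M.

Efficient allocation: OrbitCom→Band B ($781M), NorthTel→Band C ($906M), TerraLink→Band D ($813M); total welfare W = $2500M.
NorthTel receives Band C at value $906M, so the others get W − 906 = $1594M.
Without NorthTel: best allocation of the remaining 2 bidders over all 3 bands is OrbitCom→Band B ($781M), TerraLink→Band C ($830M), total $1611M.
VCG payment = (others' best without NorthTel) − (others' welfare with NorthTel) = 1611 − 1594 = $17M.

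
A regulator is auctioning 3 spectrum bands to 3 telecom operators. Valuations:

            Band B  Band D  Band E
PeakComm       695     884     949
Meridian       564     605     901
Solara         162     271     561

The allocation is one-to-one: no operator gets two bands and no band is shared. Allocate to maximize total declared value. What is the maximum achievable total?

Maximum total: $2009M

This is a one-to-one assignment (maximum-weight bipartite matching).
Optimal: PeakComm→Band D ($884M), Meridian→Band B ($564M), Solara→Band E ($561M) — total 884+564+561 = $2009M.
Max-entry greedy (repeatedly take the single best remaining cell) gives $1716M, worse by 293.
Next-best assignment: PeakComm→Band D, Meridian→Band E, Solara→Band B = $1947M.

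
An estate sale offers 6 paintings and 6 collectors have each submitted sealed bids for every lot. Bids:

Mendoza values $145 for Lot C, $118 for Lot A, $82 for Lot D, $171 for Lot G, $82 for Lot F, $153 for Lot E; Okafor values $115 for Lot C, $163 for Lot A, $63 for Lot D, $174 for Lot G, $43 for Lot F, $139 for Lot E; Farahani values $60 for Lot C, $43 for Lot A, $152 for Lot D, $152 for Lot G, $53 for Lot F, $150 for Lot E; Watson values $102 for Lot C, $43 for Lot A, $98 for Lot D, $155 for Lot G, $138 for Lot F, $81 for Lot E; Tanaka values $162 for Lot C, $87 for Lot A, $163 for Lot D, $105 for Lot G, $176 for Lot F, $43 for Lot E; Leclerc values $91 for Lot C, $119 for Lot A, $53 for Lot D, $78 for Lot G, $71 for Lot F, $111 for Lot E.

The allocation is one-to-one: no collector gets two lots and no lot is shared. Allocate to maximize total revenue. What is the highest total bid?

Max total: $902

Treat this as an assignment problem: match each collector to one lot.
Optimal: Mendoza→Lot C ($145), Okafor→Lot A ($163), Farahani→Lot D ($152), Watson→Lot G ($155), Tanaka→Lot F ($176), Leclerc→Lot E ($111) — total 145+163+152+155+176+111 = $902.
Column-greedy (each lot in turn goes to its best remaining collector) gives $897, worse by 5.
Checked against all permutations: $902 is optimal.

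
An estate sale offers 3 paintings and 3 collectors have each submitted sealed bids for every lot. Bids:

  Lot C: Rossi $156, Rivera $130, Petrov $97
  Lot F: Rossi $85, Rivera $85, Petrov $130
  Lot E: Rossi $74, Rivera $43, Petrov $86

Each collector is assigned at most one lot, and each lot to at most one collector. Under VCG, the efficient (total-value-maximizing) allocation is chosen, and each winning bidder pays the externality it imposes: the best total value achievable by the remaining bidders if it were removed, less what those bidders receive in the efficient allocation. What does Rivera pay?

Rivera pays $82.

Efficient allocation: Rossi→Lot E ($74), Rivera→Lot C ($130), Petrov→Lot F ($130); total welfare W = $334.
Rivera receives Lot C at value $130, so the others get W − 130 = $204.
Without Rivera: best allocation of the remaining 2 bidders over all 3 lots is Rossi→Lot C ($156), Petrov→Lot F ($130), total $286.
VCG payment = (others' best without Rivera) − (others' welfare with Rivera) = 286 − 204 = $82.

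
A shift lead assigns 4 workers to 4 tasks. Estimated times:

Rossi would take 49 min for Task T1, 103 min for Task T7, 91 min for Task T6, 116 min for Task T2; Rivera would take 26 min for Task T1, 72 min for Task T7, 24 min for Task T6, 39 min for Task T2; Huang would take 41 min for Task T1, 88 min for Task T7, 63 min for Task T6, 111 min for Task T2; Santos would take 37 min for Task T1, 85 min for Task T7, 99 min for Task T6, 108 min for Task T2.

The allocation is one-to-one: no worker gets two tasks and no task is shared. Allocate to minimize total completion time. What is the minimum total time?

Optimal: Rossi→Task T1 (49 min), Rivera→Task T2 (39 min), Huang→Task T6 (63 min), Santos→Task T7 (85 min) — total 49+39+63+85 = 236 min.
Row-greedy (each worker in turn takes its cheapest remaining task) gives 269 min, worse by 33.
Next-best assignment: Rossi→Task T7, Rivera→Task T2, Huang→Task T6, Santos→Task T1 = 242 min.
Every other assignment is strictly worse.

Minimum total: 236 min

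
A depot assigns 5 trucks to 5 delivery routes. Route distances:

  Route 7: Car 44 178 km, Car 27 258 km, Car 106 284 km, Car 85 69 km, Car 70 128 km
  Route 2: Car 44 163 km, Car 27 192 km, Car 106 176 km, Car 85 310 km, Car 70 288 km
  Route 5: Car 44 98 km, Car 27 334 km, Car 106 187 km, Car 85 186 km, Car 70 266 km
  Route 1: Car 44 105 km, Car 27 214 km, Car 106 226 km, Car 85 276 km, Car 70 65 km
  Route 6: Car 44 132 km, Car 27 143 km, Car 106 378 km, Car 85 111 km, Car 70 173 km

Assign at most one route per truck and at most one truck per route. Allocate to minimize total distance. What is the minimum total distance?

Minimum total: 551 km

This is a one-to-one assignment (minimum-cost bipartite matching).
Optimal: Car 44→Route 5 (98 km), Car 27→Route 6 (143 km), Car 106→Route 2 (176 km), Car 85→Route 7 (69 km), Car 70→Route 1 (65 km) — total 98+143+176+69+65 = 551 km.
Column-greedy (each route in turn goes to its cheapest remaining truck) gives 627 km, worse by 76.
Next-best assignment: Car 44→Route 2, Car 27→Route 6, Car 106→Route 5, Car 85→Route 7, Car 70→Route 1 = 627 km.
Swapping Car 106↔Car 27 (Car 106→Route 6 378 km, Car 27→Route 2 192 km) adds 251.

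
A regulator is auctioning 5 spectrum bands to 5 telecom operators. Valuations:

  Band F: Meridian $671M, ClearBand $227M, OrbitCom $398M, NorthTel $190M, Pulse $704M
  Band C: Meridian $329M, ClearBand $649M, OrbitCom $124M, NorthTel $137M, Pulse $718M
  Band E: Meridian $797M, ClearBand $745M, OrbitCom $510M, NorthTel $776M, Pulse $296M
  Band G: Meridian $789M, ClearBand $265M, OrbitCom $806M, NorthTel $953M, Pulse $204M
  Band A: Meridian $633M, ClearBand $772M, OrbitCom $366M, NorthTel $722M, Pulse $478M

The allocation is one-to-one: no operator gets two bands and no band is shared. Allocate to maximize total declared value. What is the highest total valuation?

This is the linear assignment problem.
Optimal: Meridian→Band F ($671M), ClearBand→Band A ($772M), OrbitCom→Band G ($806M), NorthTel→Band E ($776M), Pulse→Band C ($718M) — total 671+772+806+776+718 = $3743M.
Row-greedy (each operator in turn takes its best remaining band) gives $3283M, worse by 460.
Next-best assignment: Meridian→Band E, ClearBand→Band C, OrbitCom→Band G, NorthTel→Band A, Pulse→Band F = $3678M.
Swapping NorthTel↔ClearBand (NorthTel→Band A $722M, ClearBand→Band E $745M) loses 81.
Every other assignment is strictly worse.

Maximum total: $3743M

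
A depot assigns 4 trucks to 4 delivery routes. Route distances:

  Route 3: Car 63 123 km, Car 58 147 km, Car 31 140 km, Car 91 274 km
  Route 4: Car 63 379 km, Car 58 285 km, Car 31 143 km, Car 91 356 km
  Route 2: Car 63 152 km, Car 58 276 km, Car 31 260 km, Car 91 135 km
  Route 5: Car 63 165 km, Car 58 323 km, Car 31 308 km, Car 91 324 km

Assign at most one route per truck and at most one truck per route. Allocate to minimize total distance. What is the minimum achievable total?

Minimum total: 590 km

Optimal: Car 63→Route 5 (165 km), Car 58→Route 3 (147 km), Car 31→Route 4 (143 km), Car 91→Route 2 (135 km) — total 165+147+143+135 = 590 km.
Min-entry greedy (repeatedly take the single cheapest remaining cell) gives 724 km, worse by 134.
Swapping Car 31↔Car 91 (Car 31→Route 2 260 km, Car 91→Route 4 356 km) adds 338.
No other one-to-one assignment undercuts 590 km.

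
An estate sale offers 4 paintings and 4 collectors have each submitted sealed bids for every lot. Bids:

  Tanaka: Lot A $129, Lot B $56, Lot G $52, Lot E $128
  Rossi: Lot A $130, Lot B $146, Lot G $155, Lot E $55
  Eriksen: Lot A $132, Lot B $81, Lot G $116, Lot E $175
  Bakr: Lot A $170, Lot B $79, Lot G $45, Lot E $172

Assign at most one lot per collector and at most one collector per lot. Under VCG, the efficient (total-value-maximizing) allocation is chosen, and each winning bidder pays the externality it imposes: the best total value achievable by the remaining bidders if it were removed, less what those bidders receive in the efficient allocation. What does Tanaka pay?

Tanaka pays $66.

Efficient allocation: Tanaka→Lot A ($129), Rossi→Lot B ($146), Eriksen→Lot G ($116), Bakr→Lot E ($172); total welfare W = $563.
Tanaka receives Lot A at value $129, so the others get W − 129 = $434.
Without Tanaka: best allocation of the remaining 3 bidders over all 4 lots is Rossi→Lot G ($155), Eriksen→Lot E ($175), Bakr→Lot A ($170), total $500.
VCG payment = (others' best without Tanaka) − (others' welfare with Tanaka) = 500 − 434 = $66.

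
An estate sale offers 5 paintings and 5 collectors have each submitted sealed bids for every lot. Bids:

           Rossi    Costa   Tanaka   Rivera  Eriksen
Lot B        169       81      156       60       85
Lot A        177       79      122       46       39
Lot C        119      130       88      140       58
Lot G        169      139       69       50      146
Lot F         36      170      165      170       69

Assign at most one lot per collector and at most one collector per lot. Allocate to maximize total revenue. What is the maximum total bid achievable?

Maximum total: $789

Optimal: Rossi→Lot A ($177), Costa→Lot F ($170), Tanaka→Lot B ($156), Rivera→Lot C ($140), Eriksen→Lot G ($146) — total 177+170+156+140+146 = $789.
Column-greedy (each lot in turn goes to its best remaining collector) gives $747, worse by 42.
Next-best assignment: Rossi→Lot A, Costa→Lot C, Tanaka→Lot B, Rivera→Lot F, Eriksen→Lot G = $779.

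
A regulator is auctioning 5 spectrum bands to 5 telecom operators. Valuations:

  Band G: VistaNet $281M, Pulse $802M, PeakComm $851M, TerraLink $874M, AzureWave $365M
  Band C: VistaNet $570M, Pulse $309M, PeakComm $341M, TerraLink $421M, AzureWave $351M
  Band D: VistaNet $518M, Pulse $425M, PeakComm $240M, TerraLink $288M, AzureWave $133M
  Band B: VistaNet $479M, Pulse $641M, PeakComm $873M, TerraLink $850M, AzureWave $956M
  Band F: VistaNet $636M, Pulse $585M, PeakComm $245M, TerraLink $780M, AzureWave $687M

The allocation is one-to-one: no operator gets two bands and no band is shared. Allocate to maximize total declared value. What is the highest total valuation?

Optimal: VistaNet→Band C ($570M), Pulse→Band D ($425M), PeakComm→Band G ($851M), TerraLink→Band F ($780M), AzureWave→Band B ($956M) — total 570+425+851+780+956 = $3582M.
Row-greedy (each operator in turn takes its best remaining band) gives $2865M, worse by 717.
Swapping PeakComm↔VistaNet (PeakComm→Band C $341M, VistaNet→Band G $281M) loses 799.

Maximum total: $3582M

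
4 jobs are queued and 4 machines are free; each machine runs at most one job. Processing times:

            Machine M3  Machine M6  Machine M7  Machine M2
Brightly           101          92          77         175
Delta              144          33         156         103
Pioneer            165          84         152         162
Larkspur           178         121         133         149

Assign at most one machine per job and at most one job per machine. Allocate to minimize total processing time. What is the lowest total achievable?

Min total: 421 min

Optimal: Brightly→Machine M3 (101 min), Delta→Machine M2 (103 min), Pioneer→Machine M6 (84 min), Larkspur→Machine M7 (133 min) — total 101+103+84+133 = 421 min.
Row-greedy (each job in turn takes its cheapest remaining machine) gives 450 min, worse by 29.
Swapping Delta↔Pioneer (Delta→Machine M6 33 min, Pioneer→Machine M2 162 min) adds 8.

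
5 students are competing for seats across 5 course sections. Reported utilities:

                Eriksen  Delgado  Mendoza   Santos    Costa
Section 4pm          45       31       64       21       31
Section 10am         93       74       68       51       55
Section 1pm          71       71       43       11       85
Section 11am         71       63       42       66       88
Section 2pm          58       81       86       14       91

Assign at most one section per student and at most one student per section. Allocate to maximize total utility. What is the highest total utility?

Max total: 389 points

This is a one-to-one assignment (maximum-weight bipartite matching).
Optimal: Eriksen→Section 10am (93 points), Delgado→Section 2pm (81 points), Mendoza→Section 4pm (64 points), Santos→Section 11am (66 points), Costa→Section 1pm (85 points) — total 93+81+64+66+85 = 389 points.
Max-entry greedy (repeatedly take the single best remaining cell) gives 385 points, worse by 4.
Next-best assignment: Eriksen→Section 10am, Delgado→Section 1pm, Mendoza→Section 4pm, Santos→Section 11am, Costa→Section 2pm = 385 points.
Swapping Delgado↔Eriksen (Delgado→Section 10am 74 points, Eriksen→Section 2pm 58 points) loses 42.
Checked against all permutations: 389 points is optimal.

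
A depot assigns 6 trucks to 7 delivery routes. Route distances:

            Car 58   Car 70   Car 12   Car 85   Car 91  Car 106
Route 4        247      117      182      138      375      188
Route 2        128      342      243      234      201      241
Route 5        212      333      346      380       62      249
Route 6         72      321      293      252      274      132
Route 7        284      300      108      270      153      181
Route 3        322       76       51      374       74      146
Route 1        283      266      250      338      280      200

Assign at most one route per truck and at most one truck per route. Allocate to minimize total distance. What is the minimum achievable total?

Optimal: Car 58→Route 2 (128 km), Car 70→Route 3 (76 km), Car 12→Route 7 (108 km), Car 85→Route 4 (138 km), Car 91→Route 5 (62 km), Car 106→Route 6 (132 km) — total 128+76+108+138+62+132 = 644 km.
Min-entry greedy (repeatedly take the single cheapest remaining cell) gives 717 km, worse by 73.
No other one-to-one assignment undercuts 644 km.

Min total: 644 km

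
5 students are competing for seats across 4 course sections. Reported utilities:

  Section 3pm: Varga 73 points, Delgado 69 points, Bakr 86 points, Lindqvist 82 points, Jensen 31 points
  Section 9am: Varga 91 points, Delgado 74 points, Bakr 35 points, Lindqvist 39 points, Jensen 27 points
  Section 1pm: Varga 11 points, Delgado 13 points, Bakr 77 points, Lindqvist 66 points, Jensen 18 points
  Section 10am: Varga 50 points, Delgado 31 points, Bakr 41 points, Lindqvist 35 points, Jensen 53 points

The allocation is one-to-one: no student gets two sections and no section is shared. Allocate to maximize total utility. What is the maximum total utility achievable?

Max total: 303 points

This is a one-to-one assignment (maximum-weight bipartite matching).
Optimal: Lindqvist→Section 3pm (82 points), Varga→Section 9am (91 points), Bakr→Section 1pm (77 points), Jensen→Section 10am (53 points) — total 82+91+77+53 = 303 points.
Column-greedy (each section in turn goes to its best remaining student) gives 296 points, worse by 7.
No other one-to-one assignment exceeds 303 points.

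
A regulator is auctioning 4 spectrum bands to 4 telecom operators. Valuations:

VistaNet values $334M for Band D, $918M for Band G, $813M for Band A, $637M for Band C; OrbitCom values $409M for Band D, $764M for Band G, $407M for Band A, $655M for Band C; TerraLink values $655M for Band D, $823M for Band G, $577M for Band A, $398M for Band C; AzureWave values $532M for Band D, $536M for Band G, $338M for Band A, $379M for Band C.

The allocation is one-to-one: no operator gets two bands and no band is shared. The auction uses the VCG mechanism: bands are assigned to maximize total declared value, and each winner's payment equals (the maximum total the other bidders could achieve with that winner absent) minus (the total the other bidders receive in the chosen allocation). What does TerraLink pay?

TerraLink pays $109M.

Efficient allocation: VistaNet→Band A ($813M), OrbitCom→Band C ($655M), TerraLink→Band G ($823M), AzureWave→Band D ($532M); total welfare W = $2823M.
TerraLink receives Band G at value $823M, so the others get W − 823 = $2000M.
Without TerraLink: best allocation of the remaining 3 bidders over all 4 bands is VistaNet→Band A ($813M), OrbitCom→Band G ($764M), AzureWave→Band D ($532M), total $2109M.
VCG payment = (others' best without TerraLink) − (others' welfare with TerraLink) = 2109 − 2000 = $109M.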